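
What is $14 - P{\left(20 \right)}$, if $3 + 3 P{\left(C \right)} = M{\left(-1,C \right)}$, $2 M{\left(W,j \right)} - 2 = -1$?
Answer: $\frac{89}{6} \approx 14.833$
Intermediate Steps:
$M{\left(W,j \right)} = \frac{1}{2}$ ($M{\left(W,j \right)} = 1 + \frac{1}{2} \left(-1\right) = 1 - \frac{1}{2} = \frac{1}{2}$)
$P{\left(C \right)} = - \frac{5}{6}$ ($P{\left(C \right)} = -1 + \frac{1}{3} \cdot \frac{1}{2} = -1 + \frac{1}{6} = - \frac{5}{6}$)
$14 - P{\left(20 \right)} = 14 - - \frac{5}{6} = 14 + \frac{5}{6} = \frac{89}{6}$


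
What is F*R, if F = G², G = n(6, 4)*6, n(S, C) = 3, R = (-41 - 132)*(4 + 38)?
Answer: -2354184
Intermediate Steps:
R = -7266 (R = -173*42 = -7266)
G = 18 (G = 3*6 = 18)
F = 324 (F = 18² = 324)
F*R = 324*(-7266) = -2354184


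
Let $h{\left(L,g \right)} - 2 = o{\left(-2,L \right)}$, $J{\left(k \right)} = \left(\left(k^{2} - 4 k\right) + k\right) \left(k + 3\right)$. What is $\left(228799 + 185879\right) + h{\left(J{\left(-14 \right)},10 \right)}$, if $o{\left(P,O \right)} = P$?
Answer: $414678$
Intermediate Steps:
$J{\left(k \right)} = \left(3 + k\right) \left(k^{2} - 3 k\right)$ ($J{\left(k \right)} = \left(k^{2} - 3 k\right) \left(3 + k\right) = \left(3 + k\right) \left(k^{2} - 3 k\right)$)
$h{\left(L,g \right)} = 0$ ($h{\left(L,g \right)} = 2 - 2 = 0$)
$\left(228799 + 185879\right) + h{\left(J{\left(-14 \right)},10 \right)} = \left(228799 + 185879\right) + 0 = 414678 + 0 = 414678$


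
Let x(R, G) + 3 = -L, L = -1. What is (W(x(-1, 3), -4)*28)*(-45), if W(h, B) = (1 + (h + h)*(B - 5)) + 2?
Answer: -49140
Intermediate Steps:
x(R, G) = -2 (x(R, G) = -3 - 1*(-1) = -3 + 1 = -2)
W(h, B) = 3 + 2*h*(-5 + B) (W(h, B) = (1 + (2*h)*(-5 + B)) + 2 = (1 + 2*h*(-5 + B)) + 2 = 3 + 2*h*(-5 + B))
(W(x(-1, 3), -4)*28)*(-45) = ((3 - 10*(-2) + 2*(-4)*(-2))*28)*(-45) = ((3 + 20 + 16)*28)*(-45) = (39*28)*(-45) = 1092*(-45) = -49140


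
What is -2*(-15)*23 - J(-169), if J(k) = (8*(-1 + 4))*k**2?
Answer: -684774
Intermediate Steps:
J(k) = 24*k**2 (J(k) = (8*3)*k**2 = 24*k**2)
-2*(-15)*23 - J(-169) = -2*(-15)*23 - 24*(-169)**2 = 30*23 - 24*28561 = 690 - 1*685464 = 690 - 685464 = -684774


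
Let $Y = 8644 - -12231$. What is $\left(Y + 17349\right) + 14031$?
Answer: $52255$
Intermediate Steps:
$Y = 20875$ ($Y = 8644 + 12231 = 20875$)
$\left(Y + 17349\right) + 14031 = \left(20875 + 17349\right) + 14031 = 38224 + 14031 = 52255$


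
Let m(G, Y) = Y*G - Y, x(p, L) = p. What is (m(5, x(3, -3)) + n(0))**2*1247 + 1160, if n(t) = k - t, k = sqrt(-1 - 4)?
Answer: 174493 + 29928*I*sqrt(5) ≈ 1.7449e+5 + 66921.0*I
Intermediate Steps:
k = I*sqrt(5) (k = sqrt(-5) = I*sqrt(5) ≈ 2.2361*I)
m(G, Y) = -Y + G*Y (m(G, Y) = G*Y - Y = -Y + G*Y)
n(t) = -t + I*sqrt(5) (n(t) = I*sqrt(5) - t = -t + I*sqrt(5))
(m(5, x(3, -3)) + n(0))**2*1247 + 1160 = (3*(-1 + 5) + (-1*0 + I*sqrt(5)))**2*1247 + 1160 = (3*4 + (0 + I*sqrt(5)))**2*1247 + 1160 = (12 + I*sqrt(5))**2*1247 + 1160 = 1247*(12 + I*sqrt(5))**2 + 1160 = 1160 + 1247*(12 + I*sqrt(5))**2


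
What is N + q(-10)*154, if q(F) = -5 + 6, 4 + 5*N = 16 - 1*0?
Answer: 782/5 ≈ 156.40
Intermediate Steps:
N = 12/5 (N = -⅘ + (16 - 1*0)/5 = -⅘ + (16 + 0)/5 = -⅘ + (⅕)*16 = -⅘ + 16/5 = 12/5 ≈ 2.4000)
q(F) = 1
N + q(-10)*154 = 12/5 + 1*154 = 12/5 + 154 = 782/5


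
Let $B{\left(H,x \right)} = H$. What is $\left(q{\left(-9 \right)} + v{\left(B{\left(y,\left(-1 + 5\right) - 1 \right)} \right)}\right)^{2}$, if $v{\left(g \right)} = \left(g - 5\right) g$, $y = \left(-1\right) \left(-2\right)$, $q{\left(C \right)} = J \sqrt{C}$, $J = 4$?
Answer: $-108 - 144 i \approx -108.0 - 144.0 i$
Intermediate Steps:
$q{\left(C \right)} = 4 \sqrt{C}$
$y = 2$
$v{\left(g \right)} = g \left(-5 + g\right)$ ($v{\left(g \right)} = \left(-5 + g\right) g = g \left(-5 + g\right)$)
$\left(q{\left(-9 \right)} + v{\left(B{\left(y,\left(-1 + 5\right) - 1 \right)} \right)}\right)^{2} = \left(4 \sqrt{-9} + 2 \left(-5 + 2\right)\right)^{2} = \left(4 \cdot 3 i + 2 \left(-3\right)\right)^{2} = \left(12 i - 6\right)^{2} = \left(-6 + 12 i\right)^{2}$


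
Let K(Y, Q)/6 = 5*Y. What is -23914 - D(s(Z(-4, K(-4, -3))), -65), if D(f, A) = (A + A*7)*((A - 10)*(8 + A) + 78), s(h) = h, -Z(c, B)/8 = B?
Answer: 2239646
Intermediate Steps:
K(Y, Q) = 30*Y (K(Y, Q) = 6*(5*Y) = 30*Y)
Z(c, B) = -8*B
D(f, A) = 8*A*(78 + (-10 + A)*(8 + A)) (D(f, A) = (A + 7*A)*((-10 + A)*(8 + A) + 78) = (8*A)*(78 + (-10 + A)*(8 + A)) = 8*A*(78 + (-10 + A)*(8 + A)))
-23914 - D(s(Z(-4, K(-4, -3))), -65) = -23914 - 8*(-65)*(-2 + (-65)² - 2*(-65)) = -23914 - 8*(-65)*(-2 + 4225 + 130) = -23914 - 8*(-65)*4353 = -23914 - 1*(-2263560) = -23914 + 2263560 = 2239646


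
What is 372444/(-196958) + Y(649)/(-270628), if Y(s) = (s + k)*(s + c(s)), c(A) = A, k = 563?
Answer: -51330421680/6662793703 ≈ -7.7040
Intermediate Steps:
Y(s) = 2*s*(563 + s) (Y(s) = (s + 563)*(s + s) = (563 + s)*(2*s) = 2*s*(563 + s))
372444/(-196958) + Y(649)/(-270628) = 372444/(-196958) + (2*649*(563 + 649))/(-270628) = 372444*(-1/196958) + (2*649*1212)*(-1/270628) = -186222/98479 + 1573176*(-1/270628) = -186222/98479 - 393294/67657 = -51330421680/6662793703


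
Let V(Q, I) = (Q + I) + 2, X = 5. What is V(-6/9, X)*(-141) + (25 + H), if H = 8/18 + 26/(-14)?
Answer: -54773/63 ≈ -869.41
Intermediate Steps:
V(Q, I) = 2 + I + Q (V(Q, I) = (I + Q) + 2 = 2 + I + Q)
H = -89/63 (H = 8*(1/18) + 26*(-1/14) = 4/9 - 13/7 = -89/63 ≈ -1.4127)
V(-6/9, X)*(-141) + (25 + H) = (2 + 5 - 6/9)*(-141) + (25 - 89/63) = (2 + 5 - 6*⅑)*(-141) + 1486/63 = (2 + 5 - ⅔)*(-141) + 1486/63 = (19/3)*(-141) + 1486/63 = -893 + 1486/63 = -54773/63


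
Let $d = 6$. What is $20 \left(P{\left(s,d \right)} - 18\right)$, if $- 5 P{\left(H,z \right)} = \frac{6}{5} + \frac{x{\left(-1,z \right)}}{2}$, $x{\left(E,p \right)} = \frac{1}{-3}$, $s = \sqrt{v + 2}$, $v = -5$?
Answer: $- \frac{5462}{15} \approx -364.13$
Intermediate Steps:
$s = i \sqrt{3}$ ($s = \sqrt{-5 + 2} = \sqrt{-3} = i \sqrt{3} \approx 1.732 i$)
$x{\left(E,p \right)} = - \frac{1}{3}$
$P{\left(H,z \right)} = - \frac{31}{150}$ ($P{\left(H,z \right)} = - \frac{\frac{6}{5} - \frac{1}{3 \cdot 2}}{5} = - \frac{6 \cdot \frac{1}{5} - \frac{1}{6}}{5} = - \frac{\frac{6}{5} - \frac{1}{6}}{5} = \left(- \frac{1}{5}\right) \frac{31}{30} = - \frac{31}{150}$)
$20 \left(P{\left(s,d \right)} - 18\right) = 20 \left(- \frac{31}{150} - 18\right) = 20 \left(- \frac{2731}{150}\right) = - \frac{5462}{15}$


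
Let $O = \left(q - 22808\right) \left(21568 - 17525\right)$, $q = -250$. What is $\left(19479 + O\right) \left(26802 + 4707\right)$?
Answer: $-2936765308635$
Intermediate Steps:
$O = -93223494$ ($O = \left(-250 - 22808\right) \left(21568 - 17525\right) = \left(-23058\right) 4043 = -93223494$)
$\left(19479 + O\right) \left(26802 + 4707\right) = \left(19479 - 93223494\right) \left(26802 + 4707\right) = \left(-93204015\right) 31509 = -2936765308635$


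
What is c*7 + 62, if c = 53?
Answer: 433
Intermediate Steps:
c*7 + 62 = 53*7 + 62 = 371 + 62 = 433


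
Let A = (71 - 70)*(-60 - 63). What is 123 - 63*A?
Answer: 7872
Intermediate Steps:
A = -123 (A = 1*(-123) = -123)
123 - 63*A = 123 - 63*(-123) = 123 + 7749 = 7872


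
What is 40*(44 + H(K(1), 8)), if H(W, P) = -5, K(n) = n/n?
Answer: 1560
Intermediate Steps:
K(n) = 1
40*(44 + H(K(1), 8)) = 40*(44 - 5) = 40*39 = 1560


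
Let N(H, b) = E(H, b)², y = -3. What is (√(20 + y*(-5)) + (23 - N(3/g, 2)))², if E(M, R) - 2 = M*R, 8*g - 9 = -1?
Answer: (-41 + √35)² ≈ 1230.9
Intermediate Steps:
g = 1 (g = 9/8 + (⅛)*(-1) = 9/8 - ⅛ = 1)
E(M, R) = 2 + M*R
N(H, b) = (2 + H*b)²
(√(20 + y*(-5)) + (23 - N(3/g, 2)))² = (√(20 - 3*(-5)) + (23 - (2 + (3/1)*2)²))² = (√(20 + 15) + (23 - (2 + (3*1)*2)²))² = (√35 + (23 - (2 + 3*2)²))² = (√35 + (23 - (2 + 6)²))² = (√35 + (23 - 1*8²))² = (√35 + (23 - 1*64))² = (√35 + (23 - 64))² = (√35 - 41)² = (-41 + √35)²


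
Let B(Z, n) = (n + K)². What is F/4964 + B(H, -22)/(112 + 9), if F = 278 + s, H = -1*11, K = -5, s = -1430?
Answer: 869841/150161 ≈ 5.7927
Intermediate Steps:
H = -11
B(Z, n) = (-5 + n)² (B(Z, n) = (n - 5)² = (-5 + n)²)
F = -1152 (F = 278 - 1430 = -1152)
F/4964 + B(H, -22)/(112 + 9) = -1152/4964 + (-5 - 22)²/(112 + 9) = -1152*1/4964 + (-27)²/121 = -288/1241 + 729*(1/121) = -288/1241 + 729/121 = 869841/150161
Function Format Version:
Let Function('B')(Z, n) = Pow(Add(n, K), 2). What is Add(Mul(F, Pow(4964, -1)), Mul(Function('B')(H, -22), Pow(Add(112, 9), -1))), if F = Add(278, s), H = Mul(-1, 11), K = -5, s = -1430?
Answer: Rational(869841, 150161) ≈ 5.7927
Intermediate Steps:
H = -11
Function('B')(Z, n) = Pow(Add(-5, n), 2) (Function('B')(Z, n) = Pow(Add(n, -5), 2) = Pow(Add(-5, n), 2))
F = -1152 (F = Add(278, -1430) = -1152)
Add(Mul(F, Pow(4964, -1)), Mul(Function('B')(H, -22), Pow(Add(112, 9), -1))) = Add(Mul(-1152, Pow(4964, -1)), Mul(Pow(Add(-5, -22), 2), Pow(Add(112, 9), -1))) = Add(Mul(-1152, Rational(1, 4964)), Mul(Pow(-27, 2), Pow(121, -1))) = Add(Rational(-288, 1241), Mul(729, Rational(1, 121))) = Add(Rational(-288, 1241), Rational(729, 121)) = Rational(869841, 150161)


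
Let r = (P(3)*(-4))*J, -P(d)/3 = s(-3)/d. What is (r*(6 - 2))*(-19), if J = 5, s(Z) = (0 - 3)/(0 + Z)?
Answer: -1520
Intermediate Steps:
s(Z) = -3/Z
P(d) = -3/d (P(d) = -3*(-3/(-3))/d = -3*(-3*(-⅓))/d = -3/d)
r = 20 (r = (-3/3*(-4))*5 = (-3*⅓*(-4))*5 = -1*(-4)*5 = 4*5 = 20)
(r*(6 - 2))*(-19) = (20*(6 - 2))*(-19) = (20*4)*(-19) = 80*(-19) = -1520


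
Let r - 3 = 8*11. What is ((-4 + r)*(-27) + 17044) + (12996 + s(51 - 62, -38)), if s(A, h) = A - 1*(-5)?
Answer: 27685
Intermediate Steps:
s(A, h) = 5 + A (s(A, h) = A + 5 = 5 + A)
r = 91 (r = 3 + 8*11 = 3 + 88 = 91)
((-4 + r)*(-27) + 17044) + (12996 + s(51 - 62, -38)) = ((-4 + 91)*(-27) + 17044) + (12996 + (5 + (51 - 62))) = (87*(-27) + 17044) + (12996 + (5 - 11)) = (-2349 + 17044) + (12996 - 6) = 14695 + 12990 = 27685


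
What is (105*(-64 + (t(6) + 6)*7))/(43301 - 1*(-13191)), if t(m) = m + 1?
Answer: 2835/56492 ≈ 0.050184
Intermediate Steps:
t(m) = 1 + m
(105*(-64 + (t(6) + 6)*7))/(43301 - 1*(-13191)) = (105*(-64 + ((1 + 6) + 6)*7))/(43301 - 1*(-13191)) = (105*(-64 + (7 + 6)*7))/(43301 + 13191) = (105*(-64 + 13*7))/56492 = (105*(-64 + 91))*(1/56492) = (105*27)*(1/56492) = 2835*(1/56492) = 2835/56492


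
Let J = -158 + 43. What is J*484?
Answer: -55660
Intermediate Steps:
J = -115
J*484 = -115*484 = -55660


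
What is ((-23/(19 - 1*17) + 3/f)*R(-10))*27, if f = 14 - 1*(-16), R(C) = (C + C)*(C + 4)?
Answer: -36936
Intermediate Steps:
R(C) = 2*C*(4 + C) (R(C) = (2*C)*(4 + C) = 2*C*(4 + C))
f = 30 (f = 14 + 16 = 30)
((-23/(19 - 1*17) + 3/f)*R(-10))*27 = ((-23/(19 - 1*17) + 3/30)*(2*(-10)*(4 - 10)))*27 = ((-23/(19 - 17) + 3*(1/30))*(2*(-10)*(-6)))*27 = ((-23/2 + 1/10)*120)*27 = -57/5*120*27 = -1368*27 = -36936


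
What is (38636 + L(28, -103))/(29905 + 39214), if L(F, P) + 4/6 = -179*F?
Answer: 100870/207357 ≈ 0.48646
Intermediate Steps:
L(F, P) = -⅔ - 179*F
(38636 + L(28, -103))/(29905 + 39214) = (38636 + (-⅔ - 179*28))/(29905 + 39214) = (38636 + (-⅔ - 5012))/69119 = (38636 - 15038/3)*(1/69119) = (100870/3)*(1/69119) = 100870/207357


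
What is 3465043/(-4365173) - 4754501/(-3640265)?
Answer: 8140544637278/15890386490845 ≈ 0.51229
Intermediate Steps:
3465043/(-4365173) - 4754501/(-3640265) = 3465043*(-1/4365173) - 4754501*(-1/3640265) = -3465043/4365173 + 4754501/3640265 = 8140544637278/15890386490845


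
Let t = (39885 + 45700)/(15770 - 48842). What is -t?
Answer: 85585/33072 ≈ 2.5878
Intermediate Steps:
t = -85585/33072 (t = 85585/(-33072) = 85585*(-1/33072) = -85585/33072 ≈ -2.5878)
-t = -1*(-85585/33072) = 85585/33072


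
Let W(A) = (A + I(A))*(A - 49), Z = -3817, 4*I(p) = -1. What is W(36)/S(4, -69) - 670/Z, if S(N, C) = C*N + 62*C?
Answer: 1754593/6320952 ≈ 0.27758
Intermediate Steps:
S(N, C) = 62*C + C*N
I(p) = -1/4 (I(p) = (1/4)*(-1) = -1/4)
W(A) = (-49 + A)*(-1/4 + A) (W(A) = (A - 1/4)*(A - 49) = (-1/4 + A)*(-49 + A) = (-49 + A)*(-1/4 + A))
W(36)/S(4, -69) - 670/Z = (49/4 + 36**2 - 197/4*36)/((-69*(62 + 4))) - 670/(-3817) = (49/4 + 1296 - 1773)/((-69*66)) - 670*(-1/3817) = -1859/4/(-4554) + 670/3817 = -1859/4*(-1/4554) + 670/3817 = 169/1656 + 670/3817 = 1754593/6320952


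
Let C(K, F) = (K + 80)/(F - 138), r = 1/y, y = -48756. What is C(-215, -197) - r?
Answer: 1316479/3266652 ≈ 0.40301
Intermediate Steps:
r = -1/48756 (r = 1/(-48756) = -1/48756 ≈ -2.0510e-5)
C(K, F) = (80 + K)/(-138 + F)
C(-215, -197) - r = (80 - 215)/(-138 - 197) - 1*(-1/48756) = -135/(-335) + 1/48756 = -1/335*(-135) + 1/48756 = 27/67 + 1/48756 = 1316479/3266652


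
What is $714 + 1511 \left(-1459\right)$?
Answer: $-2203835$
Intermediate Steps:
$714 + 1511 \left(-1459\right) = 714 - 2204549 = -2203835$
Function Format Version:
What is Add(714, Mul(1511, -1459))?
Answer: -2203835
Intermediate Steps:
Add(714, Mul(1511, -1459)) = Add(714, -2204549) = -2203835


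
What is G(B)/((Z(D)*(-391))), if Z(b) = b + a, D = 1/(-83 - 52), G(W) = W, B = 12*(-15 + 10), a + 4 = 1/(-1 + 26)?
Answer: -20250/523549 ≈ -0.038678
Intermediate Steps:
a = -99/25 (a = -4 + 1/(-1 + 26) = -4 + 1/25 = -99/25 ≈ -3.9600)
B = -60 (B = 12*(-5) = -60)
D = -1/135 (D = 1/(-135) = -1/135 ≈ -0.0074074)
Z(b) = -99/25 + b (Z(b) = b - 99/25 = -99/25 + b)
G(B)/((Z(D)*(-391))) = -60*(-1/(391*(-99/25 - 1/135))) = -60/((-2678/675*(-391))) = -60/1047098/675 = -60*675/1047098 = -20250/523549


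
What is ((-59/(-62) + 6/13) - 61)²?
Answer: 2306592729/649636 ≈ 3550.6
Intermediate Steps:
((-59/(-62) + 6/13) - 61)² = ((-59*(-1/62) + 6*(1/13)) - 61)² = ((59/62 + 6/13) - 61)² = (1139/806 - 61)² = (-48027/806)² = 2306592729/649636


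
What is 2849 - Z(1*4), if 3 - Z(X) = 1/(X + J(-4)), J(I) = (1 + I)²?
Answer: 36999/13 ≈ 2846.1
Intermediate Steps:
Z(X) = 3 - 1/(9 + X) (Z(X) = 3 - 1/(X + (1 - 4)²) = 3 - 1/(X + (-3)²) = 3 - 1/(X + 9) = 3 - 1/(9 + X))
2849 - Z(1*4) = 2849 - (26 + 3*(1*4))/(9 + 1*4) = 2849 - (26 + 3*4)/(9 + 4) = 2849 - (26 + 12)/13 = 2849 - 38/13 = 36999/13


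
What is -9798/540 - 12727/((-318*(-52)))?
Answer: -360881/19080 ≈ -18.914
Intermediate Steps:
-9798/540 - 12727/((-318*(-52))) = -9798*1/540 - 12727/16536 = -1633/90 - 12727*1/16536 = -1633/90 - 979/1272 = -360881/19080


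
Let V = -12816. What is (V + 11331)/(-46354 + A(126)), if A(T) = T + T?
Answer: 1485/46102 ≈ 0.032211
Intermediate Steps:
A(T) = 2*T
(V + 11331)/(-46354 + A(126)) = (-12816 + 11331)/(-46354 + 2*126) = -1485/(-46354 + 252) = -1485/(-46102) = -1485*(-1/46102) = 1485/46102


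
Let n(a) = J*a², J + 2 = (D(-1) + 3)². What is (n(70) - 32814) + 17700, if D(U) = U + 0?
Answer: -5314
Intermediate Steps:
D(U) = U
J = 2 (J = -2 + (-1 + 3)² = -2 + 2² = -2 + 4 = 2)
n(a) = 2*a²
(n(70) - 32814) + 17700 = (2*70² - 32814) + 17700 = (2*4900 - 32814) + 17700 = (9800 - 32814) + 17700 = -23014 + 17700 = -5314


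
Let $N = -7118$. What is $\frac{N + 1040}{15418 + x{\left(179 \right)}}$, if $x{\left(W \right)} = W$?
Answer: $- \frac{2026}{5199} \approx -0.38969$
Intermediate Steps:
$\frac{N + 1040}{15418 + x{\left(179 \right)}} = \frac{-7118 + 1040}{15418 + 179} = - \frac{6078}{15597} = \left(-6078\right) \frac{1}{15597} = - \frac{2026}{5199}$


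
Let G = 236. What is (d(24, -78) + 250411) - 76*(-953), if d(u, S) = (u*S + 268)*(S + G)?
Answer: 69407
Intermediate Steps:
d(u, S) = (236 + S)*(268 + S*u) (d(u, S) = (u*S + 268)*(S + 236) = (S*u + 268)*(236 + S) = (268 + S*u)*(236 + S) = (236 + S)*(268 + S*u))
(d(24, -78) + 250411) - 76*(-953) = ((63248 + 268*(-78) + 24*(-78)² + 236*(-78)*24) + 250411) - 76*(-953) = ((63248 - 20904 + 24*6084 - 441792) + 250411) + 72428 = ((63248 - 20904 + 146016 - 441792) + 250411) + 72428 = (-253432 + 250411) + 72428 = -3021 + 72428 = 69407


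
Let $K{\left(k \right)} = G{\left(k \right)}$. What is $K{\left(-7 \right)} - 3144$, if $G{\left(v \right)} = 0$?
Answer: $-3144$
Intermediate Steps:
$K{\left(k \right)} = 0$
$K{\left(-7 \right)} - 3144 = 0 - 3144 = -3144$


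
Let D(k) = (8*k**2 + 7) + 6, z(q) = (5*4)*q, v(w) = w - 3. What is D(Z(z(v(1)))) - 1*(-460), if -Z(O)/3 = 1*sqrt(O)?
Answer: -2407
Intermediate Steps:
v(w) = -3 + w
z(q) = 20*q
Z(O) = -3*sqrt(O)
D(k) = 13 + 8*k**2 (D(k) = (7 + 8*k**2) + 6 = 13 + 8*k**2)
D(Z(z(v(1)))) - 1*(-460) = (13 + 8*(-3*2*sqrt(5)*sqrt(-3 + 1))**2) - 1*(-460) = (13 + 8*(-3*2*I*sqrt(10))**2) + 460 = (13 + 8*(-6*I*sqrt(10))**2) + 460 = (13 + 8*(-360)) + 460 = (13 - 2880) + 460 = -2867 + 460 = -2407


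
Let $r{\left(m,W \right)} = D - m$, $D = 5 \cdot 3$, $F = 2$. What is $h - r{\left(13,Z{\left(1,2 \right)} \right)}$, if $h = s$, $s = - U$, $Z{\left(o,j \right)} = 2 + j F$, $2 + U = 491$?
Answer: $-491$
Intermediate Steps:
$D = 15$
$U = 489$ ($U = -2 + 491 = 489$)
$Z{\left(o,j \right)} = 2 + 2 j$ ($Z{\left(o,j \right)} = 2 + j 2 = 2 + 2 j$)
$s = -489$ ($s = \left(-1\right) 489 = -489$)
$r{\left(m,W \right)} = 15 - m$
$h = -489$
$h - r{\left(13,Z{\left(1,2 \right)} \right)} = -489 - \left(15 - 13\right) = -489 - 2 = -491$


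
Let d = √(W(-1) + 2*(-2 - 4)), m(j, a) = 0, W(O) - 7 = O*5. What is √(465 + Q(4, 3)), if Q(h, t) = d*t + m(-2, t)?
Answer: √(465 + 3*I*√10) ≈ 21.565 + 0.22*I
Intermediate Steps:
W(O) = 7 + 5*O (W(O) = 7 + O*5 = 7 + 5*O)
d = I*√10 (d = √((7 + 5*(-1)) + 2*(-2 - 4)) = √((7 - 5) + 2*(-6)) = √(2 - 12) = √(-10) = I*√10 ≈ 3.1623*I)
Q(h, t) = I*t*√10 (Q(h, t) = (I*√10)*t + 0 = I*t*√10 + 0 = I*t*√10)
√(465 + Q(4, 3)) = √(465 + I*3*√10) = √(465 + 3*I*√10)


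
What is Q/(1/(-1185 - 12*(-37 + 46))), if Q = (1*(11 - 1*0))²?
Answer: -156453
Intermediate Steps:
Q = 121 (Q = (1*(11 + 0))² = (1*11)² = 11² = 121)
Q/(1/(-1185 - 12*(-37 + 46))) = 121/(1/(-1185 - 12*(-37 + 46))) = 121/(1/(-1185 - 12*9)) = 121/(1/(-1185 - 108)) = 121/(1/(-1293)) = 121/(-1/1293) = 121*(-1293) = -156453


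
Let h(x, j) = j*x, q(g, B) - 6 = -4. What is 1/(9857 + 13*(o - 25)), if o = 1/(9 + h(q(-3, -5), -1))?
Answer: 7/66737 ≈ 0.00010489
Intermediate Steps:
q(g, B) = 2 (q(g, B) = 6 - 4 = 2)
o = ⅐ (o = 1/(9 - 1*2) = 1/(9 - 2) = 1/7 = ⅐ ≈ 0.14286)
1/(9857 + 13*(o - 25)) = 1/(9857 + 13*(⅐ - 25)) = 1/(9857 + 13*(-174/7)) = 1/(9857 - 2262/7) = 1/(66737/7) = 7/66737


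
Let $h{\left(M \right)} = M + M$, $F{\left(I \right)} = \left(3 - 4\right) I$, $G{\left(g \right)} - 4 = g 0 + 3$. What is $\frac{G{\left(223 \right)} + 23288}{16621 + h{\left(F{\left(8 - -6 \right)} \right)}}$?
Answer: $\frac{7765}{5531} \approx 1.4039$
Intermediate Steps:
$G{\left(g \right)} = 7$ ($G{\left(g \right)} = 4 + \left(g 0 + 3\right) = 4 + \left(0 + 3\right) = 4 + 3 = 7$)
$F{\left(I \right)} = - I$
$h{\left(M \right)} = 2 M$
$\frac{G{\left(223 \right)} + 23288}{16621 + h{\left(F{\left(8 - -6 \right)} \right)}} = \frac{7 + 23288}{16621 + 2 \left(- (8 - -6)\right)} = \frac{23295}{16621 + 2 \left(- (8 + 6)\right)} = \frac{23295}{16621 + 2 \left(\left(-1\right) 14\right)} = \frac{23295}{16621 + 2 \left(-14\right)} = \frac{23295}{16621 - 28} = \frac{23295}{16593} = 23295 \cdot \frac{1}{16593} = \frac{7765}{5531}$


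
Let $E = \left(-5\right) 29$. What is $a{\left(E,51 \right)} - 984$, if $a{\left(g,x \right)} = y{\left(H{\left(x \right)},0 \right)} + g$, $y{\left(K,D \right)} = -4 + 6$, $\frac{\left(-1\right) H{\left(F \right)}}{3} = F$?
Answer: $-1127$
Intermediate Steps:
$H{\left(F \right)} = - 3 F$
$y{\left(K,D \right)} = 2$
$E = -145$
$a{\left(g,x \right)} = 2 + g$
$a{\left(E,51 \right)} - 984 = \left(2 - 145\right) - 984 = -143 - 984 = -1127$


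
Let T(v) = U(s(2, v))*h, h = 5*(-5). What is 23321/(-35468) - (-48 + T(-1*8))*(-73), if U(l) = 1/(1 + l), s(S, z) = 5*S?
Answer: -1432064223/390148 ≈ -3670.6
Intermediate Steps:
h = -25
T(v) = -25/11 (T(v) = -25/(1 + 5*2) = -25/(1 + 10) = -25/11)
23321/(-35468) - (-48 + T(-1*8))*(-73) = 23321/(-35468) - (-48 - 25/11)*(-73) = 23321*(-1/35468) - (-553)*(-73)/11 = -23321/35468 - 1*40369/11 = -23321/35468 - 40369/11 = -1432064223/390148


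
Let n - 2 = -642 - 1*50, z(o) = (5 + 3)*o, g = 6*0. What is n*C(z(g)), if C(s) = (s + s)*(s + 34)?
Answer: 0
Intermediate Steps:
g = 0
z(o) = 8*o
n = -690 (n = 2 + (-642 - 1*50) = 2 + (-642 - 50) = 2 - 692 = -690)
C(s) = 2*s*(34 + s) (C(s) = (2*s)*(34 + s) = 2*s*(34 + s))
n*C(z(g)) = -1380*8*0*(34 + 8*0) = -1380*0*(34 + 0) = -1380*0*34 = -690*0 = 0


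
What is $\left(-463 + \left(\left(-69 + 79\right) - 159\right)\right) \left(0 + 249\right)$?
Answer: $-152388$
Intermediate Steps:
$\left(-463 + \left(\left(-69 + 79\right) - 159\right)\right) \left(0 + 249\right) = \left(-463 + \left(10 - 159\right)\right) 249 = \left(-463 - 149\right) 249 = \left(-612\right) 249 = -152388$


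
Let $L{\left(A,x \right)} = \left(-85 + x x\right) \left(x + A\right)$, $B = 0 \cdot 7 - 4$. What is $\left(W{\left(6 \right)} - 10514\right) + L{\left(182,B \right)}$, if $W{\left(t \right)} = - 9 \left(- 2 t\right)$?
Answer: $-22688$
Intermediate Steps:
$W{\left(t \right)} = 18 t$
$B = -4$ ($B = 0 - 4 = -4$)
$L{\left(A,x \right)} = \left(-85 + x^{2}\right) \left(A + x\right)$
$\left(W{\left(6 \right)} - 10514\right) + L{\left(182,B \right)} = \left(18 \cdot 6 - 10514\right) + \left(\left(-4\right)^{3} - 15470 - -340 + 182 \left(-4\right)^{2}\right) = \left(108 - 10514\right) + \left(-64 - 15470 + 340 + 182 \cdot 16\right) = -10406 + \left(-64 - 15470 + 340 + 2912\right) = -10406 - 12282 = -22688$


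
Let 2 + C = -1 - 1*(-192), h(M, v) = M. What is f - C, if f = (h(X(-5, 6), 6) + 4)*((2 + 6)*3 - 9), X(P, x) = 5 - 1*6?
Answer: -144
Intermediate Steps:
X(P, x) = -1 (X(P, x) = 5 - 6 = -1)
C = 189 (C = -2 + (-1 - 1*(-192)) = -2 + (-1 + 192) = -2 + 191 = 189)
f = 45 (f = (-1 + 4)*((2 + 6)*3 - 9) = 3*(8*3 - 9) = 3*(24 - 9) = 3*15 = 45)
f - C = 45 - 1*189 = 45 - 189 = -144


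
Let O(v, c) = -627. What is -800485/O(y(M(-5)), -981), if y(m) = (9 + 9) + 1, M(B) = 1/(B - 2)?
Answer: 800485/627 ≈ 1276.7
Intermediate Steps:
M(B) = 1/(-2 + B)
y(m) = 19 (y(m) = 18 + 1 = 19)
-800485/O(y(M(-5)), -981) = -800485/(-627) = -800485*(-1/627) = 800485/627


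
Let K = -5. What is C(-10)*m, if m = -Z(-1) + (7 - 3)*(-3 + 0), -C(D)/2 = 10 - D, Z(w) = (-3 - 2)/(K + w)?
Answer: 1540/3 ≈ 513.33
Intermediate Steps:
Z(w) = -5/(-5 + w) (Z(w) = (-3 - 2)/(-5 + w) = -5/(-5 + w))
C(D) = -20 + 2*D (C(D) = -2*(10 - D) = -20 + 2*D)
m = -77/6 (m = -(-5)/(-5 - 1) + (7 - 3)*(-3 + 0) = -(-5)/(-6) + 4*(-3) = -(-5)*(-1)/6 - 12 = -1*⅚ - 12 = -⅚ - 12 = -77/6 ≈ -12.833)
C(-10)*m = (-20 + 2*(-10))*(-77/6) = (-20 - 20)*(-77/6) = -40*(-77/6) = 1540/3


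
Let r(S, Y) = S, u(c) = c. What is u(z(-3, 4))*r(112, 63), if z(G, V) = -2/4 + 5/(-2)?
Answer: -336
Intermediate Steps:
z(G, V) = -3 (z(G, V) = -2*¼ + 5*(-½) = -½ - 5/2 = -3)
u(z(-3, 4))*r(112, 63) = -3*112 = -336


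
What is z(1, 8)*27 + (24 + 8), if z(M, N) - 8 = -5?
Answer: 113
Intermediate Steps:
z(M, N) = 3 (z(M, N) = 8 - 5 = 3)
z(1, 8)*27 + (24 + 8) = 3*27 + (24 + 8) = 81 + 32 = 113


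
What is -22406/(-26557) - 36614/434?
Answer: -481316897/5762869 ≈ -83.520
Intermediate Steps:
-22406/(-26557) - 36614/434 = -22406*(-1/26557) - 36614*1/434 = 22406/26557 - 18307/217 = -481316897/5762869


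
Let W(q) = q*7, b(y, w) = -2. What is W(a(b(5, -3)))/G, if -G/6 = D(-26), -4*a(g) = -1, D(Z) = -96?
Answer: 7/2304 ≈ 0.0030382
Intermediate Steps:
a(g) = 1/4 (a(g) = -1/4*(-1) = 1/4)
W(q) = 7*q
G = 576 (G = -6*(-96) = 576)
W(a(b(5, -3)))/G = (7*(1/4))/576 = (7/4)*(1/576) = 7/2304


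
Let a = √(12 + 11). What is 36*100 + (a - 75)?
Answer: 3525 + √23 ≈ 3529.8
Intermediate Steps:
a = √23 ≈ 4.7958
36*100 + (a - 75) = 36*100 + (√23 - 75) = 3600 + (-75 + √23) = 3525 + √23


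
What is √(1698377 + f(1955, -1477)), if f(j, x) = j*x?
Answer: I*√1189158 ≈ 1090.5*I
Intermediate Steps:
√(1698377 + f(1955, -1477)) = √(1698377 + 1955*(-1477)) = √(1698377 - 2887535) = √(-1189158) = I*√1189158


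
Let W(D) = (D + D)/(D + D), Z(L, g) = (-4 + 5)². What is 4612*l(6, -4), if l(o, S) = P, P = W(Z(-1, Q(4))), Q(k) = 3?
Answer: 4612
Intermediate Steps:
Z(L, g) = 1 (Z(L, g) = 1² = 1)
W(D) = 1 (W(D) = (2*D)/((2*D)) = (2*D)*(1/(2*D)) = 1)
P = 1
l(o, S) = 1
4612*l(6, -4) = 4612*1 = 4612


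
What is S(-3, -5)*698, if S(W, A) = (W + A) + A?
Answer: -9074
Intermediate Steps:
S(W, A) = W + 2*A (S(W, A) = (A + W) + A = W + 2*A)
S(-3, -5)*698 = (-3 + 2*(-5))*698 = (-3 - 10)*698 = -13*698 = -9074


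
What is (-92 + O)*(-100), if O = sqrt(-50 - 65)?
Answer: 9200 - 100*I*sqrt(115) ≈ 9200.0 - 1072.4*I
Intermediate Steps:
O = I*sqrt(115) (O = sqrt(-115) = I*sqrt(115) ≈ 10.724*I)
(-92 + O)*(-100) = (-92 + I*sqrt(115))*(-100) = 9200 - 100*I*sqrt(115)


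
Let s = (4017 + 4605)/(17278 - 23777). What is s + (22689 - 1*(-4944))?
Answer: 179578245/6499 ≈ 27632.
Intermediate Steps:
s = -8622/6499 (s = 8622/(-6499) = 8622*(-1/6499) = -8622/6499 ≈ -1.3267)
s + (22689 - 1*(-4944)) = -8622/6499 + (22689 - 1*(-4944)) = -8622/6499 + (22689 + 4944) = -8622/6499 + 27633 = 179578245/6499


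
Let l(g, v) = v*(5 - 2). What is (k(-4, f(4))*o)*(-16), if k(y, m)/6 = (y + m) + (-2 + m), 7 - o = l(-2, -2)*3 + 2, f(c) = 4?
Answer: -4416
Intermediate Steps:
l(g, v) = 3*v (l(g, v) = v*3 = 3*v)
o = 23 (o = 7 - ((3*(-2))*3 + 2) = 7 - (-6*3 + 2) = 7 - (-18 + 2) = 7 - 1*(-16) = 7 + 16 = 23)
k(y, m) = -12 + 6*y + 12*m (k(y, m) = 6*((y + m) + (-2 + m)) = 6*((m + y) + (-2 + m)) = 6*(-2 + y + 2*m) = -12 + 6*y + 12*m)
(k(-4, f(4))*o)*(-16) = ((-12 + 6*(-4) + 12*4)*23)*(-16) = ((-12 - 24 + 48)*23)*(-16) = (12*23)*(-16) = 276*(-16) = -4416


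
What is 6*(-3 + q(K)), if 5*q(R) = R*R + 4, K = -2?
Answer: -42/5 ≈ -8.4000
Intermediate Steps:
q(R) = ⅘ + R²/5 (q(R) = (R*R + 4)/5 = (R² + 4)/5 = (4 + R²)/5 = ⅘ + R²/5)
6*(-3 + q(K)) = 6*(-3 + (⅘ + (⅕)*(-2)²)) = 6*(-3 + (⅘ + (⅕)*4)) = 6*(-3 + (⅘ + ⅘)) = 6*(-3 + 8/5) = 6*(-7/5) = -42/5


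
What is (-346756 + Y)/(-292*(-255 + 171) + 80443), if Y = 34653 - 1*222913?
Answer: -535016/104971 ≈ -5.0968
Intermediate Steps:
Y = -188260 (Y = 34653 - 222913 = -188260)
(-346756 + Y)/(-292*(-255 + 171) + 80443) = (-346756 - 188260)/(-292*(-255 + 171) + 80443) = -535016/(-292*(-84) + 80443) = -535016/(24528 + 80443) = -535016/104971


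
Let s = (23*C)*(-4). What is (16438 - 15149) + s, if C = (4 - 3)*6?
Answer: 737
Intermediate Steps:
C = 6 (C = 1*6 = 6)
s = -552 (s = (23*6)*(-4) = 138*(-4) = -552)
(16438 - 15149) + s = (16438 - 15149) - 552 = 1289 - 552 = 737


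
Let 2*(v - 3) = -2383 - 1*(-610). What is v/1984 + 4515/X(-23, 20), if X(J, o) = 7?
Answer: 82503/128 ≈ 644.55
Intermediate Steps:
v = -1767/2 (v = 3 + (-2383 - 1*(-610))/2 = 3 + (-2383 + 610)/2 = 3 + (1/2)*(-1773) = 3 - 1773/2 = -1767/2 ≈ -883.50)
v/1984 + 4515/X(-23, 20) = -1767/2/1984 + 4515/7 = -1767/2*1/1984 + 4515*(1/7) = -57/128 + 645 = 82503/128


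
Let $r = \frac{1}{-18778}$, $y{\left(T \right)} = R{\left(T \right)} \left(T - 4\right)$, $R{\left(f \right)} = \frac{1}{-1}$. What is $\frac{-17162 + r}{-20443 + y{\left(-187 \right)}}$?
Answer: $\frac{322268037}{380292056} \approx 0.84742$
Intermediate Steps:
$R{\left(f \right)} = -1$
$y{\left(T \right)} = 4 - T$ ($y{\left(T \right)} = - (T - 4) = - (-4 + T) = 4 - T$)
$r = - \frac{1}{18778} \approx -5.3254 \cdot 10^{-5}$
$\frac{-17162 + r}{-20443 + y{\left(-187 \right)}} = \frac{-17162 - \frac{1}{18778}}{-20443 + \left(4 - -187\right)} = - \frac{322268037}{18778 \left(-20443 + \left(4 + 187\right)\right)} = - \frac{322268037}{18778 \left(-20443 + 191\right)} = - \frac{322268037}{18778 \left(-20252\right)} = \left(- \frac{322268037}{18778}\right) \left(- \frac{1}{20252}\right) = \frac{322268037}{380292056}$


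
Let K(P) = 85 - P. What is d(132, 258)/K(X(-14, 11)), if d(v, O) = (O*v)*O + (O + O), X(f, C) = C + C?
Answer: 2928988/21 ≈ 1.3948e+5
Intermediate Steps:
X(f, C) = 2*C
d(v, O) = 2*O + v*O² (d(v, O) = v*O² + 2*O = 2*O + v*O²)
d(132, 258)/K(X(-14, 11)) = (258*(2 + 258*132))/(85 - 2*11) = (258*(2 + 34056))/(85 - 1*22) = (258*34058)/(85 - 22) = 8786964/63 = 8786964*(1/63) = 2928988/21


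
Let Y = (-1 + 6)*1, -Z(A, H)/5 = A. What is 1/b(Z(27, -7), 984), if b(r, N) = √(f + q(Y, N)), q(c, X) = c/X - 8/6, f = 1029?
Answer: 2*√248762334/1011229 ≈ 0.031194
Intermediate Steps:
Z(A, H) = -5*A
Y = 5 (Y = 5*1 = 5)
q(c, X) = -4/3 + c/X (q(c, X) = c/X - 8*⅙ = c/X - 4/3 = -4/3 + c/X)
b(r, N) = √(3083/3 + 5/N) (b(r, N) = √(1029 + (-4/3 + 5/N)) = √(3083/3 + 5/N))
1/b(Z(27, -7), 984) = 1/(√(9249 + 45/984)/3) = 1/(√(9249 + 45*(1/984))/3) = 1/(√(9249 + 15/328)/3) = 1/(√(3033687/328)/3) = 1/((√248762334/164)/3) = 1/(√248762334/492) = 2*√248762334/1011229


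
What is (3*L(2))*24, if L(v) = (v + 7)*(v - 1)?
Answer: 648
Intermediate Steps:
L(v) = (-1 + v)*(7 + v) (L(v) = (7 + v)*(-1 + v) = (-1 + v)*(7 + v))
(3*L(2))*24 = (3*(-7 + 2² + 6*2))*24 = (3*(-7 + 4 + 12))*24 = (3*9)*24 = 27*24 = 648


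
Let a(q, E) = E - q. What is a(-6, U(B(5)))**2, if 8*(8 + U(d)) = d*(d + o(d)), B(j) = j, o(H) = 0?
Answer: 81/64 ≈ 1.2656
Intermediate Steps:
U(d) = -8 + d**2/8 (U(d) = -8 + (d*(d + 0))/8 = -8 + (d*d)/8 = -8 + d**2/8)
a(-6, U(B(5)))**2 = ((-8 + (1/8)*5**2) - 1*(-6))**2 = ((-8 + (1/8)*25) + 6)**2 = ((-8 + 25/8) + 6)**2 = (-39/8 + 6)**2 = (9/8)**2 = 81/64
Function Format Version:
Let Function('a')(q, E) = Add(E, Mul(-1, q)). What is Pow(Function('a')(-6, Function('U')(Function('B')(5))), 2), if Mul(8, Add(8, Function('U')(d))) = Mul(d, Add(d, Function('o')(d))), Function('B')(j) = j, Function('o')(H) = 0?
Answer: Rational(81, 64) ≈ 1.2656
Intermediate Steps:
Function('U')(d) = Add(-8, Mul(Rational(1, 8), Pow(d, 2))) (Function('U')(d) = Add(-8, Mul(Rational(1, 8), Mul(d, Add(d, 0)))) = Add(-8, Mul(Rational(1, 8), Mul(d, d))) = Add(-8, Mul(Rational(1, 8), Pow(d, 2))))
Pow(Function('a')(-6, Function('U')(Function('B')(5))), 2) = Pow(Add(Add(-8, Mul(Rational(1, 8), Pow(5, 2))), Mul(-1, -6)), 2) = Pow(Add(Add(-8, Mul(Rational(1, 8), 25)), 6), 2) = Pow(Add(Add(-8, Rational(25, 8)), 6), 2) = Pow(Add(Rational(-39, 8), 6), 2) = Pow(Rational(9, 8), 2) = Rational(81, 64)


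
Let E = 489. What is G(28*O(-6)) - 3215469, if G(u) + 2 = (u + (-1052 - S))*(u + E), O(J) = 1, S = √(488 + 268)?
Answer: -3744879 - 3102*√21 ≈ -3.7591e+6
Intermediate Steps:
S = 6*√21 (S = √756 = 6*√21 ≈ 27.495)
G(u) = -2 + (489 + u)*(-1052 + u - 6*√21) (G(u) = -2 + (u + (-1052 - 6*√21))*(u + 489) = -2 + (u + (-1052 - 6*√21))*(489 + u) = -2 + (-1052 + u - 6*√21)*(489 + u) = -2 + (489 + u)*(-1052 + u - 6*√21))
G(28*O(-6)) - 3215469 = (-514430 + (28*1)² - 2934*√21 - 15764 - 6*28*1*√21) - 3215469 = (-514430 + 28² - 2934*√21 - 563*28 - 6*28*√21) - 3215469 = (-514430 + 784 - 2934*√21 - 15764 - 168*√21) - 3215469 = (-529410 - 3102*√21) - 3215469 = -3744879 - 3102*√21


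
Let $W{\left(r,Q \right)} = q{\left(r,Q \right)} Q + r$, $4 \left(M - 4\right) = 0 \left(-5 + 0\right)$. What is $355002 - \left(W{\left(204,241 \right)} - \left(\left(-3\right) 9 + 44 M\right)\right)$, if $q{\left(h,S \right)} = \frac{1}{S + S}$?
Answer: $\frac{709893}{2} \approx 3.5495 \cdot 10^{5}$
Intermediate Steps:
$q{\left(h,S \right)} = \frac{1}{2 S}$
$M = 4$ ($M = 4 + \frac{0 \left(-5 + 0\right)}{4} = 4 + \frac{0 \left(-5\right)}{4} = 4 + \frac{1}{4} \cdot 0 = 4 + 0 = 4$)
$W{\left(r,Q \right)} = \frac{1}{2} + r$ ($W{\left(r,Q \right)} = \frac{1}{2 Q} Q + r = \frac{1}{2} + r$)
$355002 - \left(W{\left(204,241 \right)} - \left(\left(-3\right) 9 + 44 M\right)\right) = 355002 - \left(\left(\frac{1}{2} + 204\right) - \left(\left(-3\right) 9 + 44 \cdot 4\right)\right) = 355002 - \left(\frac{409}{2} - \left(-27 + 176\right)\right) = 355002 - \left(\frac{409}{2} - 149\right) = 355002 - \frac{111}{2} = \frac{709893}{2}$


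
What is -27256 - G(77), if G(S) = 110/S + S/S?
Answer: -190809/7 ≈ -27258.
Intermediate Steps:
G(S) = 1 + 110/S (G(S) = 110/S + 1 = 1 + 110/S)
-27256 - G(77) = -27256 - (110 + 77)/77 = -27256 - 187/77 = -27256 - 1*17/7 = -27256 - 17/7 = -190809/7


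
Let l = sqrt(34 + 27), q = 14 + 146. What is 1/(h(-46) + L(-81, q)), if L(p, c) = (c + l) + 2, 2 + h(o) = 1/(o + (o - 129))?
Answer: 7814339/1247279580 - 48841*sqrt(61)/1247279580 ≈ 0.0059593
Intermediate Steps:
q = 160
h(o) = -2 + 1/(-129 + 2*o) (h(o) = -2 + 1/(o + (o - 129)) = -2 + 1/(o + (-129 + o)) = -2 + 1/(-129 + 2*o))
l = sqrt(61) ≈ 7.8102
L(p, c) = 2 + c + sqrt(61) (L(p, c) = (c + sqrt(61)) + 2 = 2 + c + sqrt(61))
1/(h(-46) + L(-81, q)) = 1/((259 - 4*(-46))/(-129 + 2*(-46)) + (2 + 160 + sqrt(61))) = 1/((259 + 184)/(-129 - 92) + (162 + sqrt(61))) = 1/(443/(-221) + (162 + sqrt(61))) = 1/(-1/221*443 + (162 + sqrt(61))) = 1/(-443/221 + (162 + sqrt(61))) = 1/(35359/221 + sqrt(61))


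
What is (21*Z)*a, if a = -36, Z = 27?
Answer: -20412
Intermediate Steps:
(21*Z)*a = (21*27)*(-36) = 567*(-36) = -20412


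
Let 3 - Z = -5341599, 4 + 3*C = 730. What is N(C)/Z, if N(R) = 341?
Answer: 341/5341602 ≈ 6.3839e-5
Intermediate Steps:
C = 242 (C = -4/3 + (⅓)*730 = -4/3 + 730/3 = 242)
Z = 5341602 (Z = 3 - 1*(-5341599) = 3 + 5341599 = 5341602)
N(C)/Z = 341/5341602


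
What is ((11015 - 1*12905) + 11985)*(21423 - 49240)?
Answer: -280812615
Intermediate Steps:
((11015 - 1*12905) + 11985)*(21423 - 49240) = ((11015 - 12905) + 11985)*(-27817) = (-1890 + 11985)*(-27817) = 10095*(-27817) = -280812615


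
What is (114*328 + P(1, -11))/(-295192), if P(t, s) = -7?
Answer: -37385/295192 ≈ -0.12665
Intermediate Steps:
(114*328 + P(1, -11))/(-295192) = (114*328 - 7)/(-295192) = (37392 - 7)*(-1/295192) = 37385*(-1/295192) = -37385/295192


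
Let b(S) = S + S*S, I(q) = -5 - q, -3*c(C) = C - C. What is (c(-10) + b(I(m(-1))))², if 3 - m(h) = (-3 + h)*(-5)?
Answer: 24336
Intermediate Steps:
c(C) = 0 (c(C) = -(C - C)/3 = -⅓*0 = 0)
m(h) = -12 + 5*h (m(h) = 3 - (-3 + h)*(-5) = 3 - (15 - 5*h) = 3 + (-15 + 5*h) = -12 + 5*h)
b(S) = S + S²
(c(-10) + b(I(m(-1))))² = (0 + (-5 - (-12 + 5*(-1)))*(1 + (-5 - (-12 + 5*(-1)))))² = (0 + (-5 - (-12 - 5))*(1 + (-5 - (-12 - 5))))² = (0 + (-5 - 1*(-17))*(1 + (-5 - 1*(-17))))² = (0 + (-5 + 17)*(1 + (-5 + 17)))² = (0 + 12*(1 + 12))² = (0 + 12*13)² = (0 + 156)² = 156² = 24336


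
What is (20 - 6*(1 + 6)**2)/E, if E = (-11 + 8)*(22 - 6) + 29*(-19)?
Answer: 274/599 ≈ 0.45743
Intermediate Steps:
E = -599 (E = -3*16 - 551 = -48 - 551 = -599)
(20 - 6*(1 + 6)**2)/E = (20 - 6*(1 + 6)**2)/(-599) = (20 - 6*7**2)*(-1/599) = (20 - 6*49)*(-1/599) = (20 - 294)*(-1/599) = -274*(-1/599) = 274/599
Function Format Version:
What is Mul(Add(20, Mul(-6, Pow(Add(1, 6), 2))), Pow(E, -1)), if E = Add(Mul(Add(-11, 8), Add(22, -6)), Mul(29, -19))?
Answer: Rational(274, 599) ≈ 0.45743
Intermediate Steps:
E = -599 (E = Add(Mul(-3, 16), -551) = Add(-48, -551) = -599)
Mul(Add(20, Mul(-6, Pow(Add(1, 6), 2))), Pow(E, -1)) = Mul(Add(20, Mul(-6, Pow(Add(1, 6), 2))), Pow(-599, -1)) = Mul(Add(20, Mul(-6, Pow(7, 2))), Rational(-1, 599)) = Mul(Add(20, Mul(-6, 49)), Rational(-1, 599)) = Mul(Add(20, -294), Rational(-1, 599)) = Mul(-274, Rational(-1, 599)) = Rational(274, 599)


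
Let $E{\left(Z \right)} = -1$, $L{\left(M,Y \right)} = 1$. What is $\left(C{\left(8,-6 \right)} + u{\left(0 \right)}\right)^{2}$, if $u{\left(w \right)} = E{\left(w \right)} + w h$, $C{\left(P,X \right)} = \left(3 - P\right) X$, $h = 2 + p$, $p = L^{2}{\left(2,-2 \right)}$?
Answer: $841$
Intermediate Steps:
$p = 1$ ($p = 1^{2} = 1$)
$h = 3$ ($h = 2 + 1 = 3$)
$C{\left(P,X \right)} = X \left(3 - P\right)$
$u{\left(w \right)} = -1 + 3 w$ ($u{\left(w \right)} = -1 + w 3 = -1 + 3 w$)
$\left(C{\left(8,-6 \right)} + u{\left(0 \right)}\right)^{2} = \left(- 6 \left(3 - 8\right) + \left(-1 + 3 \cdot 0\right)\right)^{2} = \left(- 6 \left(3 - 8\right) + \left(-1 + 0\right)\right)^{2} = \left(\left(-6\right) \left(-5\right) - 1\right)^{2} = \left(30 - 1\right)^{2} = 29^{2} = 841$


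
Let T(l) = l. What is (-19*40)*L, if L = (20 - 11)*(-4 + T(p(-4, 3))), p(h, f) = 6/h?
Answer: 37620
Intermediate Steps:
L = -99/2 (L = (20 - 11)*(-4 + 6/(-4)) = 9*(-4 + 6*(-1/4)) = 9*(-4 - 3/2) = 9*(-11/2) = -99/2 ≈ -49.500)
(-19*40)*L = -19*40*(-99/2) = -760*(-99/2) = 37620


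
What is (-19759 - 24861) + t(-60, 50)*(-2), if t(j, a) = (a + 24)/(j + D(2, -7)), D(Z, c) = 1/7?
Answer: -18694744/419 ≈ -44618.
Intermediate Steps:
D(Z, c) = ⅐
t(j, a) = (24 + a)/(⅐ + j) (t(j, a) = (a + 24)/(j + ⅐) = (24 + a)/(⅐ + j))
(-19759 - 24861) + t(-60, 50)*(-2) = (-19759 - 24861) + (7*(24 + 50)/(1 + 7*(-60)))*(-2) = -44620 + (7*74/(1 - 420))*(-2) = -44620 + (7*74/(-419))*(-2) = -44620 + (7*(-1/419)*74)*(-2) = -44620 - 518/419*(-2) = -44620 + 1036/419 = -18694744/419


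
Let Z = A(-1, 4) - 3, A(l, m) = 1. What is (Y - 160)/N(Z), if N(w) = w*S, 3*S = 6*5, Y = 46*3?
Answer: 11/10 ≈ 1.1000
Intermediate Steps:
Y = 138
Z = -2 (Z = 1 - 3 = -2)
S = 10 (S = (6*5)/3 = (⅓)*30 = 10)
N(w) = 10*w (N(w) = w*10 = 10*w)
(Y - 160)/N(Z) = (138 - 160)/((10*(-2))) = -22/(-20) = -22*(-1/20) = 11/10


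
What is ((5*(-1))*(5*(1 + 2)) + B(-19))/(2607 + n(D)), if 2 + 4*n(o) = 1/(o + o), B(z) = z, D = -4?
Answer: -3008/83407 ≈ -0.036064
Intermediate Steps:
n(o) = -½ + 1/(8*o) (n(o) = -½ + 1/(4*(o + o)) = -½ + 1/(4*((2*o))) = -½ + (1/(2*o))/4 = -½ + 1/(8*o))
((5*(-1))*(5*(1 + 2)) + B(-19))/(2607 + n(D)) = ((5*(-1))*(5*(1 + 2)) - 19)/(2607 + (⅛)*(1 - 4*(-4))/(-4)) = (-25*3 - 19)/(2607 + (⅛)*(-¼)*(1 + 16)) = (-5*15 - 19)/(2607 + (⅛)*(-¼)*17) = (-75 - 19)/(2607 - 17/32) = -94/83407/32 = -94*32/83407 = -3008/83407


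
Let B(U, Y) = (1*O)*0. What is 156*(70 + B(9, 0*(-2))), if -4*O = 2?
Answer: 10920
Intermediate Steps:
O = -1/2 (O = -1/4*2 = -1/2 ≈ -0.50000)
B(U, Y) = 0 (B(U, Y) = (1*(-1/2))*0 = -1/2*0 = 0)
156*(70 + B(9, 0*(-2))) = 156*(70 + 0) = 156*70 = 10920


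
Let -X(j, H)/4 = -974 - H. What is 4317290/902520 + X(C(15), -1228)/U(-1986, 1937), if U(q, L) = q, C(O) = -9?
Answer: 158184971/29873412 ≈ 5.2952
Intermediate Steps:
X(j, H) = 3896 + 4*H (X(j, H) = -4*(-974 - H) = 3896 + 4*H)
4317290/902520 + X(C(15), -1228)/U(-1986, 1937) = 4317290/902520 + (3896 + 4*(-1228))/(-1986) = 4317290*(1/902520) + (3896 - 4912)*(-1/1986) = 431729/90252 - 1016*(-1/1986) = 431729/90252 + 508/993 = 158184971/29873412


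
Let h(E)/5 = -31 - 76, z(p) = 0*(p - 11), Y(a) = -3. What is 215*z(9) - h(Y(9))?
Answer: 535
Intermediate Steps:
z(p) = 0 (z(p) = 0*(-11 + p) = 0)
h(E) = -535 (h(E) = 5*(-31 - 76) = 5*(-107) = -535)
215*z(9) - h(Y(9)) = 215*0 - 1*(-535) = 0 + 535 = 535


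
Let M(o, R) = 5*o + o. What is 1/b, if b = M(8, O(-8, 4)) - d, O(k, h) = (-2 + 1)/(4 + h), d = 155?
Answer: -1/107 ≈ -0.0093458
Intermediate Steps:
O(k, h) = -1/(4 + h)
M(o, R) = 6*o
b = -107 (b = 6*8 - 1*155 = 48 - 155 = -107)
1/b = 1/(-107) = -1/107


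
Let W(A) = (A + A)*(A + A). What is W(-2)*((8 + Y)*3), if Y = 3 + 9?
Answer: 960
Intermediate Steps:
Y = 12
W(A) = 4*A² (W(A) = (2*A)*(2*A) = 4*A²)
W(-2)*((8 + Y)*3) = (4*(-2)²)*((8 + 12)*3) = (4*4)*(20*3) = 16*60 = 960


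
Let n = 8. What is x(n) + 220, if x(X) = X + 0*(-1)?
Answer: 228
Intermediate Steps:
x(X) = X (x(X) = X + 0 = X)
x(n) + 220 = 8 + 220 = 228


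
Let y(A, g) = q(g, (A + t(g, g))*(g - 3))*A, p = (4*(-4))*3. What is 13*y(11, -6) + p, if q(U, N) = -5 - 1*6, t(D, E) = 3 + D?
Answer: -1621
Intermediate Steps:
p = -48 (p = -16*3 = -48)
q(U, N) = -11 (q(U, N) = -5 - 6 = -11)
y(A, g) = -11*A
13*y(11, -6) + p = 13*(-11*11) - 48 = 13*(-121) - 48 = -1573 - 48 = -1621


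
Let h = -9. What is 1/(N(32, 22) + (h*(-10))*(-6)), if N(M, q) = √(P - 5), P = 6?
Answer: -1/539 ≈ -0.0018553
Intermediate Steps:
N(M, q) = 1 (N(M, q) = √(6 - 5) = √1 = 1)
1/(N(32, 22) + (h*(-10))*(-6)) = 1/(1 - 9*(-10)*(-6)) = 1/(1 + 90*(-6)) = 1/(1 - 540) = 1/(-539) = -1/539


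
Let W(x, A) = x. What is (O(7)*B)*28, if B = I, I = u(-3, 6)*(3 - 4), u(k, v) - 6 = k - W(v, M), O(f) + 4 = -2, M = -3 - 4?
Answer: -504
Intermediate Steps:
M = -7
O(f) = -6 (O(f) = -4 - 2 = -6)
u(k, v) = 6 + k - v (u(k, v) = 6 + (k - v) = 6 + k - v)
I = 3 (I = (6 - 3 - 1*6)*(3 - 4) = (6 - 3 - 6)*(-1) = -3*(-1) = 3)
B = 3
(O(7)*B)*28 = -6*3*28 = -18*28 = -504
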